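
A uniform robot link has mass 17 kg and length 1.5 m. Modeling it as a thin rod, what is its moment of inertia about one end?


I = (1/3) * m * L^2
= (1/3) * 17 * 1.5^2
= 0.333333 * 17 * 2.25
= 12.75 kg*m^2


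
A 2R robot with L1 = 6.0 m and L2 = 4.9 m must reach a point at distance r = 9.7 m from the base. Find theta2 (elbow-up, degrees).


cos(theta2) = (r^2 - L1^2 - L2^2) / (2*L1*L2)
cos(theta2) = (94.09 - 36.0 - 24.01) / 58.8
cos(theta2) = 0.579592
theta2 = 54.5782 degrees


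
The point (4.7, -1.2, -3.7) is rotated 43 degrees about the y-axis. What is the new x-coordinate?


Rotation about y-axis: x' = x*cos(theta) + z*sin(theta)
= 4.7 * 0.7314 + -3.7 * 0.682
= 0.914


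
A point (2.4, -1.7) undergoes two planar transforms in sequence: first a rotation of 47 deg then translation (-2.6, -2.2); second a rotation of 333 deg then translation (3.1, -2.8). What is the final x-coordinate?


After transform 1:
x1 = cos(47)*2.4 - sin(47)*-1.7 + -2.6 = 0.2801
y1 = sin(47)*2.4 + cos(47)*-1.7 + -2.2 = -1.6041
After transform 2:
x2 = cos(333)*0.2801 - sin(333)*-1.6041 + 3.1
= 2.6213


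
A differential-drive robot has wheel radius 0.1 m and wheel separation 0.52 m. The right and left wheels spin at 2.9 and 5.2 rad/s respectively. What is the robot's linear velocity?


vR = r*wR = 0.1*2.9 = 0.29 m/s
vL = r*wL = 0.1*5.2 = 0.52 m/s
v = (vR+vL)/2 = 0.405 m/s
omega = (vR-vL)/L = -0.4423 rad/s
linear velocity = 0.405 m/s


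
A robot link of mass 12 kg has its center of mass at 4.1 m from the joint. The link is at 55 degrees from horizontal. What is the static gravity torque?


tau = m*g*L*cos(angle)
= 12 * 9.81 * 4.1 * cos(55 deg)
= 12 * 9.81 * 4.1 * 0.5736
= 276.8378 Nm


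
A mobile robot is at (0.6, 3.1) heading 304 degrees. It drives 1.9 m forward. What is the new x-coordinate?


x_new = x0 + d*cos(theta)
= 0.6 + 1.9*cos(304)
= 0.6 + 1.0625
= 1.6625


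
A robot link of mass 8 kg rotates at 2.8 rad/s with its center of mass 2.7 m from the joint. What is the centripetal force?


F = m * omega^2 * r
= 8 * 2.8^2 * 2.7
= 8 * 7.84 * 2.7
= 169.344 N


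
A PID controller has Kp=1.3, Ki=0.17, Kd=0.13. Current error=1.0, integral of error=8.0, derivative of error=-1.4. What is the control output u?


u = Kp*e + Ki*int(e) + Kd*de/dt
= 1.3*1.0 + 0.17*8.0 + 0.13*(-1.4)
= 1.3 + 1.36 + -0.182
= 2.478


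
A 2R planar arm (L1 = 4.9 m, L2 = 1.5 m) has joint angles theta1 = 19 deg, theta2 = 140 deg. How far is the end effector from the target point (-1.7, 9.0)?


End effector via forward kinematics:
x = L1*cos(t1) + L2*cos(t1+t2) = 3.2327
y = L1*sin(t1) + L2*sin(t1+t2) = 2.1328
Distance to target:
d = sqrt((-1.7 - 3.2327)^2 + (9.0 - 2.1328)^2)
= sqrt(24.3312 + 47.1579)
= 8.4551 m


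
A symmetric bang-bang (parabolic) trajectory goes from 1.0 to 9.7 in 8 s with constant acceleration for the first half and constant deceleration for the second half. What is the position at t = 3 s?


Symmetric rest-to-rest: each phase covers (pf-p0)/2 in time T/2. 0.5*a*(T/2)^2 = (pf-p0)/2 => a = 4*(pf-p0)/T^2
a = 4*(9.7-1.0)/8^2 = 0.5437
t = 3 is in the acceleration phase (t <= T/2).
p = p0 + 0.5*a*t^2 = 1.0 + 0.5*0.5437*3^2
= 3.4469


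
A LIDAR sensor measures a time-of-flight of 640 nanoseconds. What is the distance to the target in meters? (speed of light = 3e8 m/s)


tof = 640 ns = 6.4e-07 s
dist = c * tof / 2
= 3e8 * 6.4e-07 / 2
= 96.0 m


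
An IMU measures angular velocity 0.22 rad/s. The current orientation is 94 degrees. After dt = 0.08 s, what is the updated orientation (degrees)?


delta_theta = w * dt = 0.22 * 0.08 = 0.0176 rad
= 1.0084 deg
theta_new = 94 + 1.0084 = 95.0084 deg


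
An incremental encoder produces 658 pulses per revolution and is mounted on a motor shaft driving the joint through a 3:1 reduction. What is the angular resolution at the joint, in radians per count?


counts per rev = 658
effective counts at joint = 658 * 3 = 1974
resolution = 2*pi / 1974
= 0.0032 rad/count


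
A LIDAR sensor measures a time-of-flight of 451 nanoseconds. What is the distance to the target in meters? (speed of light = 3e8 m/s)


tof = 451 ns = 4.51e-07 s
dist = c * tof / 2
= 3e8 * 4.51e-07 / 2
= 67.65 m


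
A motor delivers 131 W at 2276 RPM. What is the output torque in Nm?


omega = 2276 * 2*pi/60 = 238.3422 rad/s
tau = P / omega = 131 / 238.3422
= 0.5496 Nm


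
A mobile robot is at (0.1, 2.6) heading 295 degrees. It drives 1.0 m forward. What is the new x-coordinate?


x_new = x0 + d*cos(theta)
= 0.1 + 1.0*cos(295)
= 0.1 + 0.4226
= 0.5226


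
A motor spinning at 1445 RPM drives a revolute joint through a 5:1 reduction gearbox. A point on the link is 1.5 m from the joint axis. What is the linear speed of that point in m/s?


omega_motor = 1445 * 2*pi/60 = 151.32 rad/s
omega_joint = omega_motor / 5 = 30.264 rad/s
v = omega_joint * r = 30.264 * 1.5
= 45.396 m/s


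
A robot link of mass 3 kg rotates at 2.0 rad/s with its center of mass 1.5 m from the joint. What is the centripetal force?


F = m * omega^2 * r
= 3 * 2.0^2 * 1.5
= 3 * 4.0 * 1.5
= 18.0 N


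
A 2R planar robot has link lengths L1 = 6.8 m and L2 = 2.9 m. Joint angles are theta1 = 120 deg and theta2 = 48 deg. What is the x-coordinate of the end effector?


Convert angles to radians: theta1 = 2.0944, theta2 = 0.8378
x = L1*cos(theta1) + L2*cos(theta1+theta2)
x = -3.4 + -2.8366
x = -6.2366


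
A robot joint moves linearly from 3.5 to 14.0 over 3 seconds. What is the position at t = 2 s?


s = t/T = 2/3 = 0.6667
p(t) = p0 + (pf-p0)*s
= 3.5 + (14.0 - 3.5) * 0.6667
= 10.5


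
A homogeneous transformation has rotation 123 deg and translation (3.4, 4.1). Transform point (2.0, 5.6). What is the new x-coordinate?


x' = cos(theta)*px - sin(theta)*py + tx
= -0.5446*2.0 - 0.8387*5.6 + 3.4
= -2.3858


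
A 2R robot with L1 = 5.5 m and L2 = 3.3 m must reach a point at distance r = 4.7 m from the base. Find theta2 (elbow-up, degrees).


cos(theta2) = (r^2 - L1^2 - L2^2) / (2*L1*L2)
cos(theta2) = (22.09 - 30.25 - 10.89) / 36.3
cos(theta2) = -0.524793
theta2 = 121.6543 degrees


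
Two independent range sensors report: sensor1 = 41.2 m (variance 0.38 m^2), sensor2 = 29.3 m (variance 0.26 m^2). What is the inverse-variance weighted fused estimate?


w1 = (1/var1) / (1/var1 + 1/var2)
   = 2.6316 / (2.6316 + 3.8462) = 0.4063
w2 = 1 - w1 = 0.5938
fused = w1*s1 + w2*s2 = 16.7375 + 17.3969
= 34.1344 m


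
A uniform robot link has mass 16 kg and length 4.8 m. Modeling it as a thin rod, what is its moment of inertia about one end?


I = (1/3) * m * L^2
= (1/3) * 16 * 4.8^2
= 0.333333 * 16 * 23.04
= 122.88 kg*m^2


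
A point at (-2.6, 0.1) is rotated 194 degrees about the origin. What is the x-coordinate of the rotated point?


x' = x*cos(theta) - y*sin(theta)
cos(194 deg) = -0.9703, sin(194 deg) = -0.2419
x' = -2.6 * -0.9703 - 0.1 * -0.2419
= 2.5228 - -0.0242
= 2.547


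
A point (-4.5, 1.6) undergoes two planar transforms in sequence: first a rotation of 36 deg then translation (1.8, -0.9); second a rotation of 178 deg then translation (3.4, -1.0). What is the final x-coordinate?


After transform 1:
x1 = cos(36)*-4.5 - sin(36)*1.6 + 1.8 = -2.781
y1 = sin(36)*-4.5 + cos(36)*1.6 + -0.9 = -2.2506
After transform 2:
x2 = cos(178)*-2.781 - sin(178)*-2.2506 + 3.4
= 6.2579


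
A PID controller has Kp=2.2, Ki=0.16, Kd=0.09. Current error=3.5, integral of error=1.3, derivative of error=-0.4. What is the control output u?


u = Kp*e + Ki*int(e) + Kd*de/dt
= 2.2*3.5 + 0.16*1.3 + 0.09*(-0.4)
= 7.7 + 0.208 + -0.036
= 7.872


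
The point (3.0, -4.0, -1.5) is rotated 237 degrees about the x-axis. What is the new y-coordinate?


Rotation about x-axis: y' = y*cos(theta) - z*sin(theta)
= -4.0 * -0.5446 - -1.5 * -0.8387
= 0.9206


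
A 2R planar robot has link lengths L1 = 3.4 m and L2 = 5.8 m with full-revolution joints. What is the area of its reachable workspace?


r_max = L1 + L2 = 9.2 m
r_min = |L1 - L2| = 2.4 m
Area = pi*(r_max^2 - r_min^2)
= pi*(84.64 - 5.76)
= pi * 78.88
= 247.8088 m^2


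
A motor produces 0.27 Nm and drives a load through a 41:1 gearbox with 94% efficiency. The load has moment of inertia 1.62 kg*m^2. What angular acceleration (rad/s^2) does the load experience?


tau_out = tau_motor * N * eta
= 0.27 * 41 * 0.94 = 10.4058 Nm
alpha = tau_out / I = 10.4058 / 1.62
= 6.4233 rad/s^2


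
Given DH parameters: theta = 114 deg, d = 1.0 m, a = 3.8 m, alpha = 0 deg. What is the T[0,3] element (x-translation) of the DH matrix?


T[0,3] = a * cos(theta)
= 3.8 * cos(114 deg)
= 3.8 * -0.4067
= -1.5456


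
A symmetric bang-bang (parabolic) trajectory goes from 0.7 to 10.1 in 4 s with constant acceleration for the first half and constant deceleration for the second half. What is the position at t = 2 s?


Symmetric rest-to-rest: each phase covers (pf-p0)/2 in time T/2. 0.5*a*(T/2)^2 = (pf-p0)/2 => a = 4*(pf-p0)/T^2
a = 4*(10.1-0.7)/4^2 = 2.35
t = 2 is in the acceleration phase (t <= T/2).
p = p0 + 0.5*a*t^2 = 0.7 + 0.5*2.35*2^2
= 5.4


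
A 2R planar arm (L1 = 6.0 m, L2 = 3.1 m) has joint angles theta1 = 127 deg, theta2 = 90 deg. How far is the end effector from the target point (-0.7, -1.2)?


End effector via forward kinematics:
x = L1*cos(t1) + L2*cos(t1+t2) = -6.0867
y = L1*sin(t1) + L2*sin(t1+t2) = 2.9262
Distance to target:
d = sqrt((-0.7 - -6.0867)^2 + (-1.2 - 2.9262)^2)
= sqrt(29.0161 + 17.0254)
= 6.7854 m


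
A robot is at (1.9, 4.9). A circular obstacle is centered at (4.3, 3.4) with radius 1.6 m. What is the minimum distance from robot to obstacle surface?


center_dist = sqrt((1.9-4.3)^2 + (4.9-3.4)^2)
= sqrt(5.76 + 2.25)
= 2.8302
min_dist = center_dist - radius = 2.8302 - 1.6 = 1.2302 m


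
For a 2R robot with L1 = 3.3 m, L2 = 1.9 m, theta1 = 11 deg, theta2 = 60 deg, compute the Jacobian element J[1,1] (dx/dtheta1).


J[1,1] = -L1*sin(t1) - L2*sin(t1+t2)
= -3.3*sin(11) - 1.9*sin(71)
= -2.4262


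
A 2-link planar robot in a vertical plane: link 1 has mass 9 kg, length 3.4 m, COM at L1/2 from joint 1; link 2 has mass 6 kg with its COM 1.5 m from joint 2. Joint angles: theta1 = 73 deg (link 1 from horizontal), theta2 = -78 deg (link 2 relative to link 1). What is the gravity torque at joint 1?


Horizontal distance from joint 1 to link-1 COM:
  x_c1 = (L1/2)*cos(t1) = 1.7 * 0.2924 = 0.497 m
Horizontal distance from joint 1 to link-2 COM:
  x_c2 = L1*cos(t1) + Lc2*cos(t1+t2)
       = 3.4*0.2924 + 1.5*0.9962 = 2.4884 m
tau1 = m1*g*x_c1 + m2*g*x_c2
     = 9*9.81*0.497 + 6*9.81*2.4884
     = 43.8829 + 146.4646
     = 190.3476 Nm


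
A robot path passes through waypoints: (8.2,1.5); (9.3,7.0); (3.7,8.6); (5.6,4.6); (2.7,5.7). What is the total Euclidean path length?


Segment lengths:
  seg1 = sqrt((1.1)^2 + (5.5)^2) = 5.6089
  seg2 = sqrt((-5.6)^2 + (1.6)^2) = 5.8241
  seg3 = sqrt((1.9)^2 + (-4.0)^2) = 4.4283
  seg4 = sqrt((-2.9)^2 + (1.1)^2) = 3.1016
Total = 18.9629


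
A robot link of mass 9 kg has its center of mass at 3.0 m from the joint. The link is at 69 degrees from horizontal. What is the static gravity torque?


tau = m*g*L*cos(angle)
= 9 * 9.81 * 3.0 * cos(69 deg)
= 9 * 9.81 * 3.0 * 0.3584
= 94.9209 Nm


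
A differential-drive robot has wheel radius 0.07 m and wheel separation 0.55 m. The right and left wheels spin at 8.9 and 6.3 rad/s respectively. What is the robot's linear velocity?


vR = r*wR = 0.07*8.9 = 0.623 m/s
vL = r*wL = 0.07*6.3 = 0.441 m/s
v = (vR+vL)/2 = 0.532 m/s
omega = (vR-vL)/L = 0.3309 rad/s
linear velocity = 0.532 m/s


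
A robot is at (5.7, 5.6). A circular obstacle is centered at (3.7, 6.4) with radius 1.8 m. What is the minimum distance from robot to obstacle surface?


center_dist = sqrt((5.7-3.7)^2 + (5.6-6.4)^2)
= sqrt(4.0 + 0.64)
= 2.1541
min_dist = center_dist - radius = 2.1541 - 1.8 = 0.3541 m


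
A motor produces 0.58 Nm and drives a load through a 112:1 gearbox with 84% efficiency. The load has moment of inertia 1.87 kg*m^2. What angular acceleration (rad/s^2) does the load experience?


tau_out = tau_motor * N * eta
= 0.58 * 112 * 0.84 = 54.5664 Nm
alpha = tau_out / I = 54.5664 / 1.87
= 29.1799 rad/s^2


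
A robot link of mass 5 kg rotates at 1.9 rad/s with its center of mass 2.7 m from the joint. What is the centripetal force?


F = m * omega^2 * r
= 5 * 1.9^2 * 2.7
= 5 * 3.61 * 2.7
= 48.735 N


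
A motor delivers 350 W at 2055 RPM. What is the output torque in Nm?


omega = 2055 * 2*pi/60 = 215.1991 rad/s
tau = P / omega = 350 / 215.1991
= 1.6264 Nm


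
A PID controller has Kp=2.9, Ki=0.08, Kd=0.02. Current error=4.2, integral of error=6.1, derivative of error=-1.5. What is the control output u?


u = Kp*e + Ki*int(e) + Kd*de/dt
= 2.9*4.2 + 0.08*6.1 + 0.02*(-1.5)
= 12.18 + 0.488 + -0.03
= 12.638


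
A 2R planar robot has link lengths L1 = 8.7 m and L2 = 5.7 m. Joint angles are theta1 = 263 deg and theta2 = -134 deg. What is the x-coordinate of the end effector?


Convert angles to radians: theta1 = 4.5902, theta2 = -2.3387
x = L1*cos(theta1) + L2*cos(theta1+theta2)
x = -1.0603 + -3.5871
x = -4.6474


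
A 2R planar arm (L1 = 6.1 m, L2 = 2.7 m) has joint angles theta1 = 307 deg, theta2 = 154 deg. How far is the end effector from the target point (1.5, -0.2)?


End effector via forward kinematics:
x = L1*cos(t1) + L2*cos(t1+t2) = 3.1559
y = L1*sin(t1) + L2*sin(t1+t2) = -2.2213
Distance to target:
d = sqrt((1.5 - 3.1559)^2 + (-0.2 - -2.2213)^2)
= sqrt(2.742 + 4.0856)
= 2.613 m


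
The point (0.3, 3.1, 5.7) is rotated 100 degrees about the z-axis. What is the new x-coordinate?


Rotation about z-axis: x' = x*cos(theta) - y*sin(theta)
= 0.3 * -0.1736 - 3.1 * 0.9848
= -3.105


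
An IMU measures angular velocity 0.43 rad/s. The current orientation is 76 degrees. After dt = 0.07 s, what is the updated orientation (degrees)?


delta_theta = w * dt = 0.43 * 0.07 = 0.0301 rad
= 1.7246 deg
theta_new = 76 + 1.7246 = 77.7246 deg


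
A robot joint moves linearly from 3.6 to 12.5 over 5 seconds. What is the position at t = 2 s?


s = t/T = 2/5 = 0.4
p(t) = p0 + (pf-p0)*s
= 3.6 + (12.5 - 3.6) * 0.4
= 7.16


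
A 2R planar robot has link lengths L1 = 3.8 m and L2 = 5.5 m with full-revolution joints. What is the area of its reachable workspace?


r_max = L1 + L2 = 9.3 m
r_min = |L1 - L2| = 1.7 m
Area = pi*(r_max^2 - r_min^2)
= pi*(86.49 - 2.89)
= pi * 83.6
= 262.6371 m^2


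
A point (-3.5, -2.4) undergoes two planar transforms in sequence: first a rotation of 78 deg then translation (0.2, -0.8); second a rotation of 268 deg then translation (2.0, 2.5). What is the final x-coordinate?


After transform 1:
x1 = cos(78)*-3.5 - sin(78)*-2.4 + 0.2 = 1.8199
y1 = sin(78)*-3.5 + cos(78)*-2.4 + -0.8 = -4.7225
After transform 2:
x2 = cos(268)*1.8199 - sin(268)*-4.7225 + 2.0
= -2.7831


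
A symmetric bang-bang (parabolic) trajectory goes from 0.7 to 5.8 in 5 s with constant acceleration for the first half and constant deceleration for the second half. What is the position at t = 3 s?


Symmetric rest-to-rest: each phase covers (pf-p0)/2 in time T/2. 0.5*a*(T/2)^2 = (pf-p0)/2 => a = 4*(pf-p0)/T^2
a = 4*(5.8-0.7)/5^2 = 0.816
t = 3 is in the deceleration phase (t > T/2).
p = pf - 0.5*a*(T-t)^2 = 5.8 - 0.5*0.816*2^2
= 4.168


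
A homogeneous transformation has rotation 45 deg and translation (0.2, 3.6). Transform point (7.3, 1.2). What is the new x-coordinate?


x' = cos(theta)*px - sin(theta)*py + tx
= 0.7071*7.3 - 0.7071*1.2 + 0.2
= 4.5134


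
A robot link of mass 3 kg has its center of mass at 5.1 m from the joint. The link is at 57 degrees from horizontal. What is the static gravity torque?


tau = m*g*L*cos(angle)
= 3 * 9.81 * 5.1 * cos(57 deg)
= 3 * 9.81 * 5.1 * 0.5446
= 81.7465 Nm


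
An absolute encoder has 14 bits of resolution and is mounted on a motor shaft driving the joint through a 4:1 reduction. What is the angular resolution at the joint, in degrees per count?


counts = 2^14 = 16384
effective counts at joint = 16384 * 4 = 65536
resolution = 360 / 65536
= 0.0055 deg/count


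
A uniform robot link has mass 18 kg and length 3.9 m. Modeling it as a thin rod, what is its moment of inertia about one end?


I = (1/3) * m * L^2
= (1/3) * 18 * 3.9^2
= 0.333333 * 18 * 15.21
= 91.26 kg*m^2


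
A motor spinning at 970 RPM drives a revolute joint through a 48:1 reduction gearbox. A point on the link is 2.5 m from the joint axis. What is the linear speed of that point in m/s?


omega_motor = 970 * 2*pi/60 = 101.5782 rad/s
omega_joint = omega_motor / 48 = 2.1162 rad/s
v = omega_joint * r = 2.1162 * 2.5
= 5.2905 m/s


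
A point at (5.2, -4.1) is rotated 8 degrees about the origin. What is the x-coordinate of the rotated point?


x' = x*cos(theta) - y*sin(theta)
cos(8 deg) = 0.9903, sin(8 deg) = 0.1392
x' = 5.2 * 0.9903 - -4.1 * 0.1392
= 5.1494 - -0.5706
= 5.72


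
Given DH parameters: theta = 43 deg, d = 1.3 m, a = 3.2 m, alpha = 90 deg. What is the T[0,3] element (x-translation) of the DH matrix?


T[0,3] = a * cos(theta)
= 3.2 * cos(43 deg)
= 3.2 * 0.7314
= 2.3403


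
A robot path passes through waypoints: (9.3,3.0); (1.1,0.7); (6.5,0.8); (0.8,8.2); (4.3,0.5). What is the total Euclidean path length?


Segment lengths:
  seg1 = sqrt((-8.2)^2 + (-2.3)^2) = 8.5165
  seg2 = sqrt((5.4)^2 + (0.1)^2) = 5.4009
  seg3 = sqrt((-5.7)^2 + (7.4)^2) = 9.3408
  seg4 = sqrt((3.5)^2 + (-7.7)^2) = 8.4581
Total = 31.7163


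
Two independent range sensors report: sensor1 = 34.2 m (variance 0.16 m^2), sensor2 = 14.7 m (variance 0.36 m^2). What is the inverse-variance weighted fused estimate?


w1 = (1/var1) / (1/var1 + 1/var2)
   = 6.25 / (6.25 + 2.7778) = 0.6923
w2 = 1 - w1 = 0.3077
fused = w1*s1 + w2*s2 = 23.6769 + 4.5231
= 28.2 m


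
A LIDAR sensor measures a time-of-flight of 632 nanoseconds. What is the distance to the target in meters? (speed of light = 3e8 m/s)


tof = 632 ns = 6.32e-07 s
dist = c * tof / 2
= 3e8 * 6.32e-07 / 2
= 94.8 m


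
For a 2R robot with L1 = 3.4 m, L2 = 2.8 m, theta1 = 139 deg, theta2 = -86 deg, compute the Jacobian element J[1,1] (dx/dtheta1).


J[1,1] = -L1*sin(t1) - L2*sin(t1+t2)
= -3.4*sin(139) - 2.8*sin(53)
= -4.4668


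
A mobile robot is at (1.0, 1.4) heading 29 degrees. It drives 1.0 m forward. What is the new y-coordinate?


y_new = y0 + d*sin(theta)
= 1.4 + 1.0*sin(29)
= 1.4 + 0.4848
= 1.8848


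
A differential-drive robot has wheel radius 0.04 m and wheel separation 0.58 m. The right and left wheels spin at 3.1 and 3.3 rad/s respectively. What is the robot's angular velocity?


vR = r*wR = 0.04*3.1 = 0.124 m/s
vL = r*wL = 0.04*3.3 = 0.132 m/s
v = (vR+vL)/2 = 0.128 m/s
omega = (vR-vL)/L = -0.0138 rad/s
angular velocity = -0.0138 rad/s


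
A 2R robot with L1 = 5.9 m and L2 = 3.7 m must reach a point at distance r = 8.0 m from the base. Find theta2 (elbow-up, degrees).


cos(theta2) = (r^2 - L1^2 - L2^2) / (2*L1*L2)
cos(theta2) = (64.0 - 34.81 - 13.69) / 43.66
cos(theta2) = 0.355016
theta2 = 69.2056 degrees


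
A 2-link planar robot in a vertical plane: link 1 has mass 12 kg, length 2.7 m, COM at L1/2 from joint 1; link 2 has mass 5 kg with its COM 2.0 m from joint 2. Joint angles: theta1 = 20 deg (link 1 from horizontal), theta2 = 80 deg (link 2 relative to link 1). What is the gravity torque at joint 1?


Horizontal distance from joint 1 to link-1 COM:
  x_c1 = (L1/2)*cos(t1) = 1.35 * 0.9397 = 1.2686 m
Horizontal distance from joint 1 to link-2 COM:
  x_c2 = L1*cos(t1) + Lc2*cos(t1+t2)
       = 2.7*0.9397 + 2.0*-0.1736 = 2.1899 m
tau1 = m1*g*x_c1 + m2*g*x_c2
     = 12*9.81*1.2686 + 5*9.81*2.1899
     = 149.3378 + 107.4133
     = 256.7511 Nm


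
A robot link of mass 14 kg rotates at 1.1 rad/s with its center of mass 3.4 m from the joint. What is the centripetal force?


F = m * omega^2 * r
= 14 * 1.1^2 * 3.4
= 14 * 1.21 * 3.4
= 57.596 N


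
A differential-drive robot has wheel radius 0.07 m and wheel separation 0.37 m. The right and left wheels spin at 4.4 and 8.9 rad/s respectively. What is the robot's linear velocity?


vR = r*wR = 0.07*4.4 = 0.308 m/s
vL = r*wL = 0.07*8.9 = 0.623 m/s
v = (vR+vL)/2 = 0.4655 m/s
omega = (vR-vL)/L = -0.8514 rad/s
linear velocity = 0.4655 m/s


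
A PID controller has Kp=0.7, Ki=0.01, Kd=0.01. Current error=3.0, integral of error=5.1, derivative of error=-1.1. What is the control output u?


u = Kp*e + Ki*int(e) + Kd*de/dt
= 0.7*3.0 + 0.01*5.1 + 0.01*(-1.1)
= 2.1 + 0.051 + -0.011
= 2.14


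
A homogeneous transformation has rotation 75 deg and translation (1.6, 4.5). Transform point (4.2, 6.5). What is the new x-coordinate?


x' = cos(theta)*px - sin(theta)*py + tx
= 0.2588*4.2 - 0.9659*6.5 + 1.6
= -3.5915


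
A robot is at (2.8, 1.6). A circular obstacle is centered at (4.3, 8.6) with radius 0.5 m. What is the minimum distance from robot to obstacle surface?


center_dist = sqrt((2.8-4.3)^2 + (1.6-8.6)^2)
= sqrt(2.25 + 49.0)
= 7.1589
min_dist = center_dist - radius = 7.1589 - 0.5 = 6.6589 m


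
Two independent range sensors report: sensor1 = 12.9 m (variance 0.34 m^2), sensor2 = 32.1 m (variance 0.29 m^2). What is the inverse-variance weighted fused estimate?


w1 = (1/var1) / (1/var1 + 1/var2)
   = 2.9412 / (2.9412 + 3.4483) = 0.4603
w2 = 1 - w1 = 0.5397
fused = w1*s1 + w2*s2 = 5.9381 + 17.3238
= 23.2619 m


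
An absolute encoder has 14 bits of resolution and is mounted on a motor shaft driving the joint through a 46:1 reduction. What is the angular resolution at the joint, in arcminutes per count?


counts = 2^14 = 16384
effective counts at joint = 16384 * 46 = 753664
resolution = 360*60 / 753664
= 0.0287 arcmin/count


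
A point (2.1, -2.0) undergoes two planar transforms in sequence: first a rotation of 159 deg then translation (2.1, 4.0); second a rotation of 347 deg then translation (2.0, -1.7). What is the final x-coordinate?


After transform 1:
x1 = cos(159)*2.1 - sin(159)*-2.0 + 2.1 = 0.8562
y1 = sin(159)*2.1 + cos(159)*-2.0 + 4.0 = 6.6197
After transform 2:
x2 = cos(347)*0.8562 - sin(347)*6.6197 + 2.0
= 4.3234


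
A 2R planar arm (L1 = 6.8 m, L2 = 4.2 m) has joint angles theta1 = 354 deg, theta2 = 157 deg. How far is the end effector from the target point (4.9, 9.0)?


End effector via forward kinematics:
x = L1*cos(t1) + L2*cos(t1+t2) = 3.0893
y = L1*sin(t1) + L2*sin(t1+t2) = 1.3254
Distance to target:
d = sqrt((4.9 - 3.0893)^2 + (9.0 - 1.3254)^2)
= sqrt(3.2785 + 58.8994)
= 7.8853 m


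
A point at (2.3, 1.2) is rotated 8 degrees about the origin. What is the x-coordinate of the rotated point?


x' = x*cos(theta) - y*sin(theta)
cos(8 deg) = 0.9903, sin(8 deg) = 0.1392
x' = 2.3 * 0.9903 - 1.2 * 0.1392
= 2.2776 - 0.167
= 2.1106


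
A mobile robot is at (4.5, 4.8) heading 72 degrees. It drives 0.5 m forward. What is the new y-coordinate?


y_new = y0 + d*sin(theta)
= 4.8 + 0.5*sin(72)
= 4.8 + 0.4755
= 5.2755


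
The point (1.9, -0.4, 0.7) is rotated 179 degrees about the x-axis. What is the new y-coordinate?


Rotation about x-axis: y' = y*cos(theta) - z*sin(theta)
= -0.4 * -0.9998 - 0.7 * 0.0175
= 0.3877


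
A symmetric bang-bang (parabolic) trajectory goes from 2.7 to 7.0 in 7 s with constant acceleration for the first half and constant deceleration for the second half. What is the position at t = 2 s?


Symmetric rest-to-rest: each phase covers (pf-p0)/2 in time T/2. 0.5*a*(T/2)^2 = (pf-p0)/2 => a = 4*(pf-p0)/T^2
a = 4*(7.0-2.7)/7^2 = 0.351
t = 2 is in the acceleration phase (t <= T/2).
p = p0 + 0.5*a*t^2 = 2.7 + 0.5*0.351*2^2
= 3.402


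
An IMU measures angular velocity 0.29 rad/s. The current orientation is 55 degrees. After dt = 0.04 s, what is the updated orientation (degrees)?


delta_theta = w * dt = 0.29 * 0.04 = 0.0116 rad
= 0.6646 deg
theta_new = 55 + 0.6646 = 55.6646 deg


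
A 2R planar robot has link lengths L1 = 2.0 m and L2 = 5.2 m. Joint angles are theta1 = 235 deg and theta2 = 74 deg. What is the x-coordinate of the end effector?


Convert angles to radians: theta1 = 4.1015, theta2 = 1.2915
x = L1*cos(theta1) + L2*cos(theta1+theta2)
x = -1.1472 + 3.2725
x = 2.1253


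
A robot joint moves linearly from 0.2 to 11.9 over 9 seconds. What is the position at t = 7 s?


s = t/T = 7/9 = 0.7778
p(t) = p0 + (pf-p0)*s
= 0.2 + (11.9 - 0.2) * 0.7778
= 9.3


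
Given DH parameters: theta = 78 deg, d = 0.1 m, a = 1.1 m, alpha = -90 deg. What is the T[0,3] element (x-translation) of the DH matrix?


T[0,3] = a * cos(theta)
= 1.1 * cos(78 deg)
= 1.1 * 0.2079
= 0.2287


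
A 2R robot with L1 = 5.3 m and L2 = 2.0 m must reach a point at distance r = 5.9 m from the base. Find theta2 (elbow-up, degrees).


cos(theta2) = (r^2 - L1^2 - L2^2) / (2*L1*L2)
cos(theta2) = (34.81 - 28.09 - 4.0) / 21.2
cos(theta2) = 0.128302
theta2 = 82.6285 degrees


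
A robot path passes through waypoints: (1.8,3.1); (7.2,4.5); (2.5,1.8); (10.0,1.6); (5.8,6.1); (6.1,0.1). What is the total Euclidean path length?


Segment lengths:
  seg1 = sqrt((5.4)^2 + (1.4)^2) = 5.5785
  seg2 = sqrt((-4.7)^2 + (-2.7)^2) = 5.4203
  seg3 = sqrt((7.5)^2 + (-0.2)^2) = 7.5027
  seg4 = sqrt((-4.2)^2 + (4.5)^2) = 6.1555
  seg5 = sqrt((0.3)^2 + (-6.0)^2) = 6.0075
Total = 30.6645


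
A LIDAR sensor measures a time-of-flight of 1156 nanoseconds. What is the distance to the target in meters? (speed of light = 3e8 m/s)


tof = 1156 ns = 1.156e-06 s
dist = c * tof / 2
= 3e8 * 1.156e-06 / 2
= 173.4 m


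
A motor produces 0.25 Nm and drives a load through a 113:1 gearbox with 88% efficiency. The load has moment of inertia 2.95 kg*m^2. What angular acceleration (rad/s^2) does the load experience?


tau_out = tau_motor * N * eta
= 0.25 * 113 * 0.88 = 24.86 Nm
alpha = tau_out / I = 24.86 / 2.95
= 8.4271 rad/s^2


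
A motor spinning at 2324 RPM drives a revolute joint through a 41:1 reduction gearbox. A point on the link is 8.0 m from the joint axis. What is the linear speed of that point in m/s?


omega_motor = 2324 * 2*pi/60 = 243.3687 rad/s
omega_joint = omega_motor / 41 = 5.9358 rad/s
v = omega_joint * r = 5.9358 * 8.0
= 47.4866 m/s


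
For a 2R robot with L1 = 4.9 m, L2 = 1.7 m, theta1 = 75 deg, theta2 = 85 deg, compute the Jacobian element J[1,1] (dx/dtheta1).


J[1,1] = -L1*sin(t1) - L2*sin(t1+t2)
= -4.9*sin(75) - 1.7*sin(160)
= -5.3145


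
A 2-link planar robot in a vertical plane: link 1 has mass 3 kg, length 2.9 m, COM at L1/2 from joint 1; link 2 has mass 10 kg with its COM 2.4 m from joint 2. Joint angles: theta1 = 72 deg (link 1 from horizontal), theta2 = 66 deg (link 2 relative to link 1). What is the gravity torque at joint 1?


Horizontal distance from joint 1 to link-1 COM:
  x_c1 = (L1/2)*cos(t1) = 1.45 * 0.309 = 0.4481 m
Horizontal distance from joint 1 to link-2 COM:
  x_c2 = L1*cos(t1) + Lc2*cos(t1+t2)
       = 2.9*0.309 + 2.4*-0.7431 = -0.8874 m
tau1 = m1*g*x_c1 + m2*g*x_c2
     = 3*9.81*0.4481 + 10*9.81*-0.8874
     = 13.1868 + -87.0538
     = -73.8669 Nm


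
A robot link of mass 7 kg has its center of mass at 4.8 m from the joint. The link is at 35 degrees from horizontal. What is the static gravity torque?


tau = m*g*L*cos(angle)
= 7 * 9.81 * 4.8 * cos(35 deg)
= 7 * 9.81 * 4.8 * 0.8192
= 270.0056 Nm


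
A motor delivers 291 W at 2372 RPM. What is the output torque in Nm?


omega = 2372 * 2*pi/60 = 248.3953 rad/s
tau = P / omega = 291 / 248.3953
= 1.1715 Nm


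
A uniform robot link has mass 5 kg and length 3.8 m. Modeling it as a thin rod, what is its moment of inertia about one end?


I = (1/3) * m * L^2
= (1/3) * 5 * 3.8^2
= 0.333333 * 5 * 14.44
= 24.0667 kg*m^2


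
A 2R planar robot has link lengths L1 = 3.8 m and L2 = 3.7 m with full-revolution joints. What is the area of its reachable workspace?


r_max = L1 + L2 = 7.5 m
r_min = |L1 - L2| = 0.1 m
Area = pi*(r_max^2 - r_min^2)
= pi*(56.25 - 0.01)
= pi * 56.24
= 176.6832 m^2


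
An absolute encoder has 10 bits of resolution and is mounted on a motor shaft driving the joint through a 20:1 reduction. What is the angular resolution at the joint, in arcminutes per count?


counts = 2^10 = 1024
effective counts at joint = 1024 * 20 = 20480
resolution = 360*60 / 20480
= 1.0547 arcmin/count


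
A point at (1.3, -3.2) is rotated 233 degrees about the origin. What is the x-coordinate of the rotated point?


x' = x*cos(theta) - y*sin(theta)
cos(233 deg) = -0.6018, sin(233 deg) = -0.7986
x' = 1.3 * -0.6018 - -3.2 * -0.7986
= -0.7824 - 2.5556
= -3.338


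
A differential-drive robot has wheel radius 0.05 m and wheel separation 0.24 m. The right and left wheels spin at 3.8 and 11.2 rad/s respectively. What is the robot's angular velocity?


vR = r*wR = 0.05*3.8 = 0.19 m/s
vL = r*wL = 0.05*11.2 = 0.56 m/s
v = (vR+vL)/2 = 0.375 m/s
omega = (vR-vL)/L = -1.5417 rad/s
angular velocity = -1.5417 rad/s


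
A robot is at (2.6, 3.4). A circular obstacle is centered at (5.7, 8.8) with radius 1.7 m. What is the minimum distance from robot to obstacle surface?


center_dist = sqrt((2.6-5.7)^2 + (3.4-8.8)^2)
= sqrt(9.61 + 29.16)
= 6.2266
min_dist = center_dist - radius = 6.2266 - 1.7 = 4.5266 m


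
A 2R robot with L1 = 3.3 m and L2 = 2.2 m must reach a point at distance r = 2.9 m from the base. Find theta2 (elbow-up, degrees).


cos(theta2) = (r^2 - L1^2 - L2^2) / (2*L1*L2)
cos(theta2) = (8.41 - 10.89 - 4.84) / 14.52
cos(theta2) = -0.504132
theta2 = 120.2738 degrees


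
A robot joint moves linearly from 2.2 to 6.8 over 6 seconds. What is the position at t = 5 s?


s = t/T = 5/6 = 0.8333
p(t) = p0 + (pf-p0)*s
= 2.2 + (6.8 - 2.2) * 0.8333
= 6.0333


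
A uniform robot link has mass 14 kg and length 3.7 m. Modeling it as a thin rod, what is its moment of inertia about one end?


I = (1/3) * m * L^2
= (1/3) * 14 * 3.7^2
= 0.333333 * 14 * 13.69
= 63.8867 kg*m^2


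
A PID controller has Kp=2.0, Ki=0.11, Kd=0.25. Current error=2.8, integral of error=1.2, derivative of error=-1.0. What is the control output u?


u = Kp*e + Ki*int(e) + Kd*de/dt
= 2.0*2.8 + 0.11*1.2 + 0.25*(-1.0)
= 5.6 + 0.132 + -0.25
= 5.482


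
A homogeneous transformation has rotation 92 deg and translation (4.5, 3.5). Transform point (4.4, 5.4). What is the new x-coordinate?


x' = cos(theta)*px - sin(theta)*py + tx
= -0.0349*4.4 - 0.9994*5.4 + 4.5
= -1.0503


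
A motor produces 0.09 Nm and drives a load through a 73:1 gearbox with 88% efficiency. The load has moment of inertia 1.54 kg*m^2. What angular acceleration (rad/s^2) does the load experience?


tau_out = tau_motor * N * eta
= 0.09 * 73 * 0.88 = 5.7816 Nm
alpha = tau_out / I = 5.7816 / 1.54
= 3.7543 rad/s^2


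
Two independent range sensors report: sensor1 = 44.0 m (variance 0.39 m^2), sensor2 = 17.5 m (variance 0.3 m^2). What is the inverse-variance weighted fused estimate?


w1 = (1/var1) / (1/var1 + 1/var2)
   = 2.5641 / (2.5641 + 3.3333) = 0.4348
w2 = 1 - w1 = 0.5652
fused = w1*s1 + w2*s2 = 19.1304 + 9.8913
= 29.0217 m


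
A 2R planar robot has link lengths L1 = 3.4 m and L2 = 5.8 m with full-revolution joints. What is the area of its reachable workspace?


r_max = L1 + L2 = 9.2 m
r_min = |L1 - L2| = 2.4 m
Area = pi*(r_max^2 - r_min^2)
= pi*(84.64 - 5.76)
= pi * 78.88
= 247.8088 m^2


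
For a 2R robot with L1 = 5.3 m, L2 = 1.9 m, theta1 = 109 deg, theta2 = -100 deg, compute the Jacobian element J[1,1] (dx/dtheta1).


J[1,1] = -L1*sin(t1) - L2*sin(t1+t2)
= -5.3*sin(109) - 1.9*sin(9)
= -5.3085


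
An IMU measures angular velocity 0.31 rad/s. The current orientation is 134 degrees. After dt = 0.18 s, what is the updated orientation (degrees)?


delta_theta = w * dt = 0.31 * 0.18 = 0.0558 rad
= 3.1971 deg
theta_new = 134 + 3.1971 = 137.1971 deg


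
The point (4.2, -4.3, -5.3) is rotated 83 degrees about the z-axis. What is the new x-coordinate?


Rotation about z-axis: x' = x*cos(theta) - y*sin(theta)
= 4.2 * 0.1219 - -4.3 * 0.9925
= 4.7798


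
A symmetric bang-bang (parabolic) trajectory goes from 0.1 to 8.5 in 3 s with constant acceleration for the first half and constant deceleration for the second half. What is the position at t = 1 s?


Symmetric rest-to-rest: each phase covers (pf-p0)/2 in time T/2. 0.5*a*(T/2)^2 = (pf-p0)/2 => a = 4*(pf-p0)/T^2
a = 4*(8.5-0.1)/3^2 = 3.7333
t = 1 is in the acceleration phase (t <= T/2).
p = p0 + 0.5*a*t^2 = 0.1 + 0.5*3.7333*1^2
= 1.9667


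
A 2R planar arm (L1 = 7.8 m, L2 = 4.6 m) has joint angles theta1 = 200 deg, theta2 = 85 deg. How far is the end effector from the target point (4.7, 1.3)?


End effector via forward kinematics:
x = L1*cos(t1) + L2*cos(t1+t2) = -6.139
y = L1*sin(t1) + L2*sin(t1+t2) = -7.111
Distance to target:
d = sqrt((4.7 - -6.139)^2 + (1.3 - -7.111)^2)
= sqrt(117.4847 + 70.7452)
= 13.7197 m


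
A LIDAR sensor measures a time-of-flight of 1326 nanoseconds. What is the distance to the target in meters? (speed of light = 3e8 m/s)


tof = 1326 ns = 1.326e-06 s
dist = c * tof / 2
= 3e8 * 1.326e-06 / 2
= 198.9 m


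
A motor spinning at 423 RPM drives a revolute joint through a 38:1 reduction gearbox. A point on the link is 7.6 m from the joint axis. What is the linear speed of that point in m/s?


omega_motor = 423 * 2*pi/60 = 44.2965 rad/s
omega_joint = omega_motor / 38 = 1.1657 rad/s
v = omega_joint * r = 1.1657 * 7.6
= 8.8593 m/s


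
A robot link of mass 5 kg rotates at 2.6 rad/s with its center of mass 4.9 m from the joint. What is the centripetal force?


F = m * omega^2 * r
= 5 * 2.6^2 * 4.9
= 5 * 6.76 * 4.9
= 165.62 N


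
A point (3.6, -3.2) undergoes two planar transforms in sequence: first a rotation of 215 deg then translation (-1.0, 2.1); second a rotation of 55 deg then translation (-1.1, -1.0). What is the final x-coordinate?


After transform 1:
x1 = cos(215)*3.6 - sin(215)*-3.2 + -1.0 = -5.7844
y1 = sin(215)*3.6 + cos(215)*-3.2 + 2.1 = 2.6564
After transform 2:
x2 = cos(55)*-5.7844 - sin(55)*2.6564 + -1.1
= -6.5938


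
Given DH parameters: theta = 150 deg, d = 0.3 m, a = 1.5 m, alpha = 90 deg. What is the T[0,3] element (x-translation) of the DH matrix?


T[0,3] = a * cos(theta)
= 1.5 * cos(150 deg)
= 1.5 * -0.866
= -1.299


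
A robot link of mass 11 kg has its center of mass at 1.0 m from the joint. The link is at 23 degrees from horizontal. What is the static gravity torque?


tau = m*g*L*cos(angle)
= 11 * 9.81 * 1.0 * cos(23 deg)
= 11 * 9.81 * 1.0 * 0.9205
= 99.3317 Nm


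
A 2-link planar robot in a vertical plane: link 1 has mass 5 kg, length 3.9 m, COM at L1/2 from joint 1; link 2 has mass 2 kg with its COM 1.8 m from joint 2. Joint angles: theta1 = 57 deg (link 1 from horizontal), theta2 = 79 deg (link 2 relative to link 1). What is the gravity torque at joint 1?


Horizontal distance from joint 1 to link-1 COM:
  x_c1 = (L1/2)*cos(t1) = 1.95 * 0.5446 = 1.062 m
Horizontal distance from joint 1 to link-2 COM:
  x_c2 = L1*cos(t1) + Lc2*cos(t1+t2)
       = 3.9*0.5446 + 1.8*-0.7193 = 0.8293 m
tau1 = m1*g*x_c1 + m2*g*x_c2
     = 5*9.81*1.062 + 2*9.81*0.8293
     = 52.0934 + 16.2705
     = 68.3638 Nm


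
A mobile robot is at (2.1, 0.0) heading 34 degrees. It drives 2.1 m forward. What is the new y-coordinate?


y_new = y0 + d*sin(theta)
= 0.0 + 2.1*sin(34)
= 0.0 + 1.1743
= 1.1743


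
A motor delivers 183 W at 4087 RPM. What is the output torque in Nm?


omega = 4087 * 2*pi/60 = 427.9896 rad/s
tau = P / omega = 183 / 427.9896
= 0.4276 Nm


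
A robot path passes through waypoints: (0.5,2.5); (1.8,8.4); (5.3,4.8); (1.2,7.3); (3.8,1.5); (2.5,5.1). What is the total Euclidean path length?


Segment lengths:
  seg1 = sqrt((1.3)^2 + (5.9)^2) = 6.0415
  seg2 = sqrt((3.5)^2 + (-3.6)^2) = 5.021
  seg3 = sqrt((-4.1)^2 + (2.5)^2) = 4.8021
  seg4 = sqrt((2.6)^2 + (-5.8)^2) = 6.3561
  seg5 = sqrt((-1.3)^2 + (3.6)^2) = 3.8275
Total = 26.0482


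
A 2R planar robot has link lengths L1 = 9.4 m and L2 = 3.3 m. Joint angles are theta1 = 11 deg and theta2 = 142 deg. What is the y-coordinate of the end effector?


Convert angles to radians: theta1 = 0.192, theta2 = 2.4784
y = L1*sin(theta1) + L2*sin(theta1+theta2)
y = 1.7936 + 1.4982
y = 3.2918


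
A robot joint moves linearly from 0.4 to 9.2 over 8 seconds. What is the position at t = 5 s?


s = t/T = 5/8 = 0.625
p(t) = p0 + (pf-p0)*s
= 0.4 + (9.2 - 0.4) * 0.625
= 5.9


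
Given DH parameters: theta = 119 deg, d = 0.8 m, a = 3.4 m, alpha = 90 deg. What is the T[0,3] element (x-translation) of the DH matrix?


T[0,3] = a * cos(theta)
= 3.4 * cos(119 deg)
= 3.4 * -0.4848
= -1.6484


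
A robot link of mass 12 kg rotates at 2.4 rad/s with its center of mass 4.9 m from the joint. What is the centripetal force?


F = m * omega^2 * r
= 12 * 2.4^2 * 4.9
= 12 * 5.76 * 4.9
= 338.688 N


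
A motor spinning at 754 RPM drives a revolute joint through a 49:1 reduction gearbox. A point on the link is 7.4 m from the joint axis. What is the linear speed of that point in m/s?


omega_motor = 754 * 2*pi/60 = 78.9587 rad/s
omega_joint = omega_motor / 49 = 1.6114 rad/s
v = omega_joint * r = 1.6114 * 7.4
= 11.9244 m/s


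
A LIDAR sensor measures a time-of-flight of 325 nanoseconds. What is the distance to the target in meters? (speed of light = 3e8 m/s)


tof = 325 ns = 3.25e-07 s
dist = c * tof / 2
= 3e8 * 3.25e-07 / 2
= 48.75 m


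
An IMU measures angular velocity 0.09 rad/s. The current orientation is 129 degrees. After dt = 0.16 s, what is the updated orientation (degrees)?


delta_theta = w * dt = 0.09 * 0.16 = 0.0144 rad
= 0.8251 deg
theta_new = 129 + 0.8251 = 129.8251 deg


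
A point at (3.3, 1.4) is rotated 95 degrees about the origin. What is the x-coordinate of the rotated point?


x' = x*cos(theta) - y*sin(theta)
cos(95 deg) = -0.0872, sin(95 deg) = 0.9962
x' = 3.3 * -0.0872 - 1.4 * 0.9962
= -0.2876 - 1.3947
= -1.6823


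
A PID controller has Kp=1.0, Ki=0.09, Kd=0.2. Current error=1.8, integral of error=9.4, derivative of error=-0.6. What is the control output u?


u = Kp*e + Ki*int(e) + Kd*de/dt
= 1.0*1.8 + 0.09*9.4 + 0.2*(-0.6)
= 1.8 + 0.846 + -0.12
= 2.526


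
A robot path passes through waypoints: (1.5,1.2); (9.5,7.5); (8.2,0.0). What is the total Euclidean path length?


Segment lengths:
  seg1 = sqrt((8.0)^2 + (6.3)^2) = 10.1828
  seg2 = sqrt((-1.3)^2 + (-7.5)^2) = 7.6118
Total = 17.7947


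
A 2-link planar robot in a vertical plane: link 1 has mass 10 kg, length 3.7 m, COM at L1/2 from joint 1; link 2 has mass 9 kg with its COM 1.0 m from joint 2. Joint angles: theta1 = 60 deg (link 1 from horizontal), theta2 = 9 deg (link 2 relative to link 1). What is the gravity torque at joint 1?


Horizontal distance from joint 1 to link-1 COM:
  x_c1 = (L1/2)*cos(t1) = 1.85 * 0.5 = 0.925 m
Horizontal distance from joint 1 to link-2 COM:
  x_c2 = L1*cos(t1) + Lc2*cos(t1+t2)
       = 3.7*0.5 + 1.0*0.3584 = 2.2084 m
tau1 = m1*g*x_c1 + m2*g*x_c2
     = 10*9.81*0.925 + 9*9.81*2.2084
     = 90.7425 + 194.9768
     = 285.7193 Nm


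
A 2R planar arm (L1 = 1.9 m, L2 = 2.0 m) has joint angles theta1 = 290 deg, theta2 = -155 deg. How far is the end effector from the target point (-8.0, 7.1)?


End effector via forward kinematics:
x = L1*cos(t1) + L2*cos(t1+t2) = -0.7644
y = L1*sin(t1) + L2*sin(t1+t2) = -0.3712
Distance to target:
d = sqrt((-8.0 - -0.7644)^2 + (7.1 - -0.3712)^2)
= sqrt(52.3543 + 55.8189)
= 10.4006 m


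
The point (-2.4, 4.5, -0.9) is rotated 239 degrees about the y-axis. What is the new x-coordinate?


Rotation about y-axis: x' = x*cos(theta) + z*sin(theta)
= -2.4 * -0.515 + -0.9 * -0.8572
= 2.0075


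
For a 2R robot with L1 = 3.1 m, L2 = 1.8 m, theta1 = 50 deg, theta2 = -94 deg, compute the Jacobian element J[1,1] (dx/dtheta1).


J[1,1] = -L1*sin(t1) - L2*sin(t1+t2)
= -3.1*sin(50) - 1.8*sin(-44)
= -1.1244


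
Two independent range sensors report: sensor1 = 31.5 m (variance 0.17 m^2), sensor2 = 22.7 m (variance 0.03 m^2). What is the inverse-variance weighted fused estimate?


w1 = (1/var1) / (1/var1 + 1/var2)
   = 5.8824 / (5.8824 + 33.3333) = 0.15
w2 = 1 - w1 = 0.85
fused = w1*s1 + w2*s2 = 4.725 + 19.295
= 24.02 m
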